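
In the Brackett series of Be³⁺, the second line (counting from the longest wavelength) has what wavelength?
164.028 nm

The lines of a series are numbered from the longest wavelength (smallest ΔE) outward; the second line is the transition from n = n_f + 2 to n_f.
The Brackett series has all transitions ending at n_f = 4.

For Be³⁺ (Z = 4), the second line (β-line) is the jump from n = 6 to n = 4:
E_6 = -13.6057 × 4² / 6² = -6.0469778 eV
E_4 = -13.6057 × 4² / 4² = -13.6057000 eV
ΔE = E_6 - E_4 = 7.5587222 eV

λ = hc/E = 1239.84 eV·nm / 7.5587222 eV
λ = 164.028 nm

This is the β-line of the Brackett series in Be³⁺.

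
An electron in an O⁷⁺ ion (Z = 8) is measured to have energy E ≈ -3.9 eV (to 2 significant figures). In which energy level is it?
n = 15

The exact energy levels follow E_n = -13.6057 Z² / n² eV with Z = 8.

The measured value (-3.9 eV) is reported to only 2 significant figures, so we must test candidate n values and see which one matches to that precision.

Candidate energies:
  n = 13:  E = -13.6057 × 8² / 13² = -5.15245 eV
  n = 14:  E = -13.6057 × 8² / 14² = -4.44268 eV
  n = 15:  E = -13.6057 × 8² / 15² = -3.87007 eV  ← matches
  n = 16:  E = -13.6057 × 8² / 16² = -3.40143 eV
  n = 17:  E = -13.6057 × 8² / 17² = -3.01303 eV

Checking against the measurement of -3.9 eV (2 sig figs), only n = 15 agrees:
E_15 = -3.87007 eV, which rounds to -3.9 eV ✓

Therefore n = 15.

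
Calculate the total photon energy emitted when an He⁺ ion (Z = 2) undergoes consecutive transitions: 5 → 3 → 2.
11.42879 eV

The energy levels of He⁺ are E_n = -13.6057 × 2² / n² eV.

First transition (5 → 3):
ΔE₁ = |E_3 - E_5|
ΔE₁ = |-6.04697777778 - (-2.17691200000)| = 3.87006578 eV

Second transition (3 → 2):
ΔE₂ = |E_2 - E_3|
ΔE₂ = |-13.60570000000 - (-6.04697777778)| = 7.55872222 eV

Total energy released:
E_total = ΔE₁ + ΔE₂ = 3.87006578 + 7.55872222 = 11.42879 eV

Note: This equals the direct transition 5 → 2: 11.42879 eV ✓
Energy is conserved regardless of the path taken.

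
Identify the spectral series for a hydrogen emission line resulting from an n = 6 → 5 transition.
Pfund series

The spectral series in hydrogen are named based on the final (lower) energy level:
- Lyman series: n_final = 1 (ultraviolet)
- Balmer series: n_final = 2 (visible/near-UV)
- Paschen series: n_final = 3 (infrared)
- Brackett series: n_final = 4 (infrared)
- Pfund series: n_final = 5 (far infrared)

Since this transition ends at n = 5, it belongs to the Pfund series.

For reference, this 6 → 5 line has photon energy
ΔE = 13.6057 eV × (1/5² - 1/6²) = 0.16629189 eV,
corresponding to wavelength λ = hc/ΔE = 1239.84 eV·nm / 0.16629189 eV = 7455.81 nm in the far infrared region.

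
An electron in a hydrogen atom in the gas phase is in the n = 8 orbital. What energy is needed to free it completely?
0.21 eV

The ionization energy is the energy needed to remove the electron completely (n → ∞).

For hydrogen, E_n = -13.6057 eV / n².

At n = 8: E_8 = -13.6057 / 8² = -0.21259 eV
At n = ∞: E_∞ = 0 eV

Ionization energy = E_∞ - E_8 = 0 - (-0.21259) = 0.21259 eV
Ionization energy ≈ 0.21 eV

This is also called the binding energy of the electron in state n = 8.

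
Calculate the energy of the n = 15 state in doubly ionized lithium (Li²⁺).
-0.54423 eV

For hydrogen-like ions, the energy levels scale with Z²:
E_n = -13.6057 Z² / n² eV

For Li²⁺ (Z = 3) at n = 15:
E_15 = -13.6057 × 3² / 15²
E_15 = -13.6057 × 9 / 225
E_15 = -122.4513 / 225
E_15 = -0.54423 eV

The energy is 9 times more negative than hydrogen at the same n due to the stronger nuclear charge.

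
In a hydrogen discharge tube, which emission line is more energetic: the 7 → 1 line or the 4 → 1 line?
7 → 1

Calculate the energy for each transition:

Transition 7 → 1:
ΔE₁ = |E_1 - E_7| = |-13.6057/1² - (-13.6057/7²)|
ΔE₁ = |-13.60570000000 - (-0.27766734694)| = 13.32803265 eV

Transition 4 → 1:
ΔE₂ = |E_1 - E_4| = |-13.6057/1² - (-13.6057/4²)|
ΔE₂ = |-13.60570000000 - (-0.85035625000)| = 12.75534375 eV

Since 13.32803265 eV > 12.75534375 eV, the transition 7 → 1 emits the more energetic photon.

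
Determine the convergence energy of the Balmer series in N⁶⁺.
166.6698 eV

The series limit corresponds to the transition from n = ∞ to n = 2.
This is the highest energy (shortest wavelength) transition in the Balmer series.

E_∞ = 0 eV
E_2 = -13.6057 × 7² / 2² = -166.6698 eV

Energy at series limit:
ΔE = E_∞ - E_2 = 0 - (-166.6698) = 166.6698 eV

This energy equals the ionization energy from the n = 2 state of N⁶⁺.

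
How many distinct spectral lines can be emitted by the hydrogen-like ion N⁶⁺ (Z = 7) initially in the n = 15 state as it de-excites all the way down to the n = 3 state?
78

The electron can occupy levels n = 3, 4, ..., 15 during de-excitation — that is m = 15 - 3 + 1 = 13 distinct levels.

The number of distinct spectral lines equals the number of ways to choose 2 of these m levels (each pair gives one possible emission transition):

Number of lines = m(m-1)/2 = 13×12/2 = 78

These correspond to all possible transitions between the 13 levels:
15 → 14, 15 → 13, 15 → 12, 15 → 11, 15 → 10, 15 → 9, 15 → 8, 15 → 7...

Each transition produces a photon with a unique energy (and thus wavelength). This count does not depend on Z.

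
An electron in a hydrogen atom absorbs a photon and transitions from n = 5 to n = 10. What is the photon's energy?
0.408 eV

The energy levels of a hydrogen-like atom are E_n = -13.6057 eV / n².

Energy at n = 5: E_5 = -13.6057 / 5² = -0.544228 eV
Energy at n = 10: E_10 = -13.6057 / 10² = -0.136057 eV

The excitation energy is the difference:
ΔE = E_10 - E_5
ΔE = -0.136057 - (-0.544228)
ΔE = 0.408 eV

Since this is positive, energy must be absorbed (photon absorption).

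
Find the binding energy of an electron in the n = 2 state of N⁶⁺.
166.67 eV

The ionization energy is the energy needed to remove the electron completely (n → ∞).

For a hydrogen-like ion with Z = 7, E_n = -13.6057 Z² / n² eV.

At n = 2: E_2 = -13.6057 × 7² / 2² = -166.66983 eV
At n = ∞: E_∞ = 0 eV

Ionization energy = E_∞ - E_2 = 0 - (-166.66983) = 166.66983 eV
Ionization energy ≈ 166.67 eV

This is also called the binding energy of the electron in state n = 2.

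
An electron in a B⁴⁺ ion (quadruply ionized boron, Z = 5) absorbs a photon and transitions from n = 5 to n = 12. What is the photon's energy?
11.244 eV

The energy levels of a hydrogen-like atom are E_n = -13.6057 Z² eV / n².

Energy at n = 5: E_5 = -13.6057 × 5² / 5² = -13.605700 eV
Energy at n = 12: E_12 = -13.6057 × 5² / 12² = -2.362101 eV

The excitation energy is the difference:
ΔE = E_12 - E_5
ΔE = -2.362101 - (-13.605700)
ΔE = 11.244 eV

Since this is positive, energy must be absorbed (photon absorption).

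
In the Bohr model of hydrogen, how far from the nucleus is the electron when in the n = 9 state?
4.28634 nm (or 42.86335 Å)

The Bohr radius formula is:
r_n = n² a₀ / Z

where a₀ = 0.05291772 nm is the Bohr radius.

For H (Z = 1) at n = 9:
r_9 = 9² × 0.05291772 nm / 1
r_9 = 81 × 0.05291772 nm / 1
r_9 = 4.286335 nm / 1
r_9 = 4.28634 nm

The electron orbits at approximately 4.28634 nm from the nucleus.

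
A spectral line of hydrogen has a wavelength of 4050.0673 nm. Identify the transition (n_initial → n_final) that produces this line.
n = 5 → n = 4

First, find the photon energy from the wavelength (hc = 1239.84 eV·nm):
E = hc/λ = 1239.84 eV·nm / 4050.0673 nm = 0.30612825 eV

The energy levels of hydrogen satisfy E_n = -13.6057 / n² eV, so an emission n_i → n_f releases
ΔE = 13.6057 × (1/n_f² − 1/n_i²) eV.

Setting ΔE equal to the photon energy:
1/n_f² − 1/n_i² = 0.30612825 / 13.6057 = 0.022500000

Since 1/n_i² must be positive, we need 1/n_f² > 0.022500000, i.e. n_f ≤ 6. For each allowed n_f, solve n_i = (1/n_f² − 0.022500000)^(−1/2) and check whether it is a whole number:
  n_f = 1: 1/n_i² = 1.000000000 − 0.022500000 = 0.977500000 → n_i = 1.011  (not an integer) ✗
  n_f = 2: 1/n_i² = 0.250000000 − 0.022500000 = 0.227500000 → n_i = 2.097  (not an integer) ✗
  n_f = 3: 1/n_i² = 0.111111111 − 0.022500000 = 0.088611111 → n_i = 3.359  (not an integer) ✗
  n_f = 4: 1/n_i² = 0.062500000 − 0.022500000 = 0.040000000 → n_i = 5.000  → integer, n_i = 5 ✓
  n_f = 5: 1/n_i² = 0.040000000 − 0.022500000 = 0.017500000 → n_i = 7.559  (not an integer) ✗
  n_f = 6: 1/n_i² = 0.027777778 − 0.022500000 = 0.005277778 → n_i = 13.765  (not an integer) ✗

Only n_f = 4 gives an integer upper level, n_i = 5.

The transition is from n = 5 to n = 4 (emission).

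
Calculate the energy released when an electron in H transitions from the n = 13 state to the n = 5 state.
0.4637 eV

The energy levels are E_n = -13.6057 eV / n².

Energy at n = 13: E_13 = -13.6057 / 13² = -0.0805071 eV
Energy at n = 5: E_5 = -13.6057 / 5² = -0.5442280 eV

For emission (electron falling to lower state), the photon energy is:
E_photon = E_13 - E_5 = |-0.0805071 - (-0.5442280)|
E_photon = 0.4637 eV

This energy is carried away by the emitted photon.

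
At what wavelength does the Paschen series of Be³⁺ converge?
51.26 nm

The series limit corresponds to the transition from n = ∞ to n = 3.
This is the highest energy (shortest wavelength) transition in the Paschen series.

E_∞ = 0 eV
E_3 = -13.6057 × 4² / 3² = -24.1879 eV

Energy at series limit:
ΔE = E_∞ - E_3 = 0 - (-24.1879) = 24.1879 eV
λ = hc/E = 1239.84 eV·nm / 24.1879 eV = 51.26 nm

This energy equals the ionization energy from the n = 3 state of Be³⁺.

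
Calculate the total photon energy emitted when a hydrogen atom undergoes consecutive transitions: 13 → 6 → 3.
1.43124 eV

The energy levels of hydrogen are E_n = -13.6057 / n² eV.

First transition (13 → 6):
ΔE₁ = |E_6 - E_13|
ΔE₁ = |-0.37793611111 - (-0.08050710059)| = 0.29742901 eV

Second transition (6 → 3):
ΔE₂ = |E_3 - E_6|
ΔE₂ = |-1.51174444444 - (-0.37793611111)| = 1.13380833 eV

Total energy released:
E_total = ΔE₁ + ΔE₂ = 0.29742901 + 1.13380833 = 1.43124 eV

Note: This equals the direct transition 13 → 3: 1.43124 eV ✓
Energy is conserved regardless of the path taken.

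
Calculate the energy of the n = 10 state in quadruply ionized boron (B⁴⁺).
-3.40143 eV

For hydrogen-like ions, the energy levels scale with Z²:
E_n = -13.6057 Z² / n² eV

For B⁴⁺ (Z = 5) at n = 10:
E_10 = -13.6057 × 5² / 10²
E_10 = -13.6057 × 25 / 100
E_10 = -340.1425 / 100
E_10 = -3.40143 eV

The energy is 25 times more negative than hydrogen at the same n due to the stronger nuclear charge.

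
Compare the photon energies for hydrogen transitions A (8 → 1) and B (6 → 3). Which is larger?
8 → 1

Calculate the energy for each transition:

Transition 8 → 1:
ΔE₁ = |E_1 - E_8| = |-13.6057/1² - (-13.6057/8²)|
ΔE₁ = |-13.605700000000 - (-0.212589062500)| = 13.393110938 eV

Transition 6 → 3:
ΔE₂ = |E_3 - E_6| = |-13.6057/3² - (-13.6057/6²)|
ΔE₂ = |-1.511744444444 - (-0.377936111111)| = 1.133808333 eV

Since 13.393110938 eV > 1.133808333 eV, the transition 8 → 1 emits the more energetic photon.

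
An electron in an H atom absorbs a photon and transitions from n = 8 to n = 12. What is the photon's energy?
0.118 eV

The energy levels of a hydrogen-like atom are E_n = -13.6057 eV / n².

Energy at n = 8: E_8 = -13.6057 / 8² = -0.212589 eV
Energy at n = 12: E_12 = -13.6057 / 12² = -0.094484 eV

The excitation energy is the difference:
ΔE = E_12 - E_8
ΔE = -0.094484 - (-0.212589)
ΔE = 0.118 eV

Since this is positive, energy must be absorbed (photon absorption).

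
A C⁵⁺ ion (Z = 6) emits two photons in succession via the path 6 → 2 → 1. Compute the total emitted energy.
476.1995 eV

The energy levels of C⁵⁺ are E_n = -13.6057 × 6² / n² eV.

First transition (6 → 2):
ΔE₁ = |E_2 - E_6|
ΔE₁ = |-122.4513000000 - (-13.6057000000)| = 108.8456000 eV

Second transition (2 → 1):
ΔE₂ = |E_1 - E_2|
ΔE₂ = |-489.8052000000 - (-122.4513000000)| = 367.3539000 eV

Total energy released:
E_total = ΔE₁ + ΔE₂ = 108.8456000 + 367.3539000 = 476.1995 eV

Note: This equals the direct transition 6 → 1: 476.1995 eV ✓
Energy is conserved regardless of the path taken.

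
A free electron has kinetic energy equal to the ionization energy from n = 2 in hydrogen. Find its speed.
1.09e+06 m/s (or 0.364868% of c)

The binding energy at n = 2 for hydrogen is:
E_2 = -13.6057/2² = -3.40142500 eV
|E_2| = 3.40142500 eV

Convert to Joules:
KE = 3.40142500 eV × (1.602177 × 10⁻¹⁹ J/eV) = 5.4497e-19 J

Using KE = ½mv²:
v = √(2·KE/m_e)
v = √(2 × 5.4497e-19 J / 9.10938 × 10⁻³¹ kg)
v = 1.09e+06 m/s

This is approximately 0.364868% the speed of light.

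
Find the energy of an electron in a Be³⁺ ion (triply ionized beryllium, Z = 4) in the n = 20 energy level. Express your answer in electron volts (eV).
-0.544 eV

The energy levels of a hydrogen-like atom are given by:
E_n = -13.6057 Z² / n² eV  (with Z = 4 for Be³⁺)

For n = 20:
E_20 = -13.6057 × 4² / 20²
E_20 = -13.6057 × 16 / 400
E_20 = -0.544 eV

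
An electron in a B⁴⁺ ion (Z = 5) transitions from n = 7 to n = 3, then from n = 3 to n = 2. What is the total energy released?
78.09394 eV

The energy levels of B⁴⁺ are E_n = -13.6057 × 5² / n² eV.

First transition (7 → 3):
ΔE₁ = |E_3 - E_7|
ΔE₁ = |-37.79361111111 - (-6.94168367347)| = 30.85192744 eV

Second transition (3 → 2):
ΔE₂ = |E_2 - E_3|
ΔE₂ = |-85.03562500000 - (-37.79361111111)| = 47.24201389 eV

Total energy released:
E_total = ΔE₁ + ΔE₂ = 30.85192744 + 47.24201389 = 78.09394 eV

Note: This equals the direct transition 7 → 2: 78.09394 eV ✓
Energy is conserved regardless of the path taken.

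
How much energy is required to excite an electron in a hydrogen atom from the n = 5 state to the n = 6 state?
0.166292 eV

The energy levels of a hydrogen-like atom are E_n = -13.6057 eV / n².

Energy at n = 5: E_5 = -13.6057 / 5² = -0.544228000 eV
Energy at n = 6: E_6 = -13.6057 / 6² = -0.377936111 eV

The excitation energy is the difference:
ΔE = E_6 - E_5
ΔE = -0.377936111 - (-0.544228000)
ΔE = 0.166292 eV

Since this is positive, energy must be absorbed (photon absorption).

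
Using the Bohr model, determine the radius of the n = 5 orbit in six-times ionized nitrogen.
0.1890 nm (or 1.8899 Å)

The Bohr radius formula is:
r_n = n² a₀ / Z

where a₀ = 0.0529177 nm is the Bohr radius.

For N⁶⁺ (Z = 7) at n = 5:
r_5 = 5² × 0.0529177 nm / 7
r_5 = 25 × 0.0529177 nm / 7
r_5 = 1.32294 nm / 7
r_5 = 0.1890 nm

The electron orbits at approximately 0.1890 nm from the nucleus.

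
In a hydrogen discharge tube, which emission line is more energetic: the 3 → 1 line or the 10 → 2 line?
3 → 1

Calculate the energy for each transition:

Transition 3 → 1:
ΔE₁ = |E_1 - E_3| = |-13.6057/1² - (-13.6057/3²)|
ΔE₁ = |-13.6057000000 - (-1.5117444444)| = 12.0939556 eV

Transition 10 → 2:
ΔE₂ = |E_2 - E_10| = |-13.6057/2² - (-13.6057/10²)|
ΔE₂ = |-3.4014250000 - (-0.1360570000)| = 3.2653680 eV

Since 12.0939556 eV > 3.2653680 eV, the transition 3 → 1 emits the more energetic photon.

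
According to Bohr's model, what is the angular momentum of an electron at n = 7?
7.38200e-34 J·s (or 7ℏ)

In the Bohr model, angular momentum is quantized:
L = nℏ

where ℏ = h/(2π) = 1.0545718e-34 J·s

For n = 7:
L = 7 × 1.0545718e-34 J·s
L = 7.38200e-34 J·s

This can also be written as L = 7ℏ.
The angular momentum is an integer multiple of the reduced Planck constant.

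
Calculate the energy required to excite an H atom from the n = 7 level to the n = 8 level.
0.065078 eV

The energy levels of a hydrogen-like atom are E_n = -13.6057 eV / n².

Energy at n = 7: E_7 = -13.6057 / 7² = -0.277667347 eV
Energy at n = 8: E_8 = -13.6057 / 8² = -0.212589063 eV

The excitation energy is the difference:
ΔE = E_8 - E_7
ΔE = -0.212589063 - (-0.277667347)
ΔE = 0.065078 eV

Since this is positive, energy must be absorbed (photon absorption).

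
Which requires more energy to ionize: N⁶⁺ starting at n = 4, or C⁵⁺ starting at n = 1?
C⁵⁺ at n = 1 (E = -489.805 eV)

Using E_n = -13.6057 Z² / n² eV:

N⁶⁺ (Z = 7) at n = 4:
E = -13.6057 × 7² / 4² = -13.6057 × 49 / 16 = -41.667456 eV

C⁵⁺ (Z = 6) at n = 1:
E = -13.6057 × 6² / 1² = -13.6057 × 36 / 1 = -489.805200 eV

Since -489.805200 eV < -41.667456 eV,
C⁵⁺ at n = 1 is more tightly bound (requires more energy to ionize).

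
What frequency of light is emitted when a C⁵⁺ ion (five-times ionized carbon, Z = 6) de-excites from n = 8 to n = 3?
1.131e+16 Hz

First, find the transition energy:
E_8 = -13.6057 × 6² / 8² = -7.65321 eV
E_3 = -13.6057 × 6² / 3² = -54.42280 eV
|ΔE| = |E_3 - E_8| = 46.76959 eV

Convert to Joules: E = 46.76959 eV × (1.602177 × 10⁻¹⁹ J/eV) = 7.49332e-18 J

Using E = hf:
f = E/h = 7.49332e-18 J / (6.62607 × 10⁻³⁴ J·s)
f = 1.131e+16 Hz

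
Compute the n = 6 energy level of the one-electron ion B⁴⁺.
-9.448 eV

For hydrogen-like ions, the energy levels scale with Z²:
E_n = -13.6057 Z² / n² eV

For B⁴⁺ (Z = 5) at n = 6:
E_6 = -13.6057 × 5² / 6²
E_6 = -13.6057 × 25 / 36
E_6 = -340.1425 / 36
E_6 = -9.448 eV

The energy is 25 times more negative than hydrogen at the same n due to the stronger nuclear charge.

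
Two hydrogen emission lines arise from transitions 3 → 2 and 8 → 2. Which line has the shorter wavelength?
8 → 2

Calculate the energy for each transition:

Transition 3 → 2:
ΔE₁ = |E_2 - E_3| = |-13.6057/2² - (-13.6057/3²)|
ΔE₁ = |-3.40142500000 - (-1.51174444444)| = 1.88968056 eV

Transition 8 → 2:
ΔE₂ = |E_2 - E_8| = |-13.6057/2² - (-13.6057/8²)|
ΔE₂ = |-3.40142500000 - (-0.21258906250)| = 3.18883594 eV

Since 3.18883594 eV > 1.88968056 eV, the transition 8 → 2 emits the more energetic photon.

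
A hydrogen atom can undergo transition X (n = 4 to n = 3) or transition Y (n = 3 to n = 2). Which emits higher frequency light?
3 → 2

Calculate the energy for each transition:

Transition 4 → 3:
ΔE₁ = |E_3 - E_4| = |-13.6057/3² - (-13.6057/4²)|
ΔE₁ = |-1.511744444444 - (-0.850356250000)| = 0.661388194 eV

Transition 3 → 2:
ΔE₂ = |E_2 - E_3| = |-13.6057/2² - (-13.6057/3²)|
ΔE₂ = |-3.401425000000 - (-1.511744444444)| = 1.889680556 eV

Since 1.889680556 eV > 0.661388194 eV, the transition 3 → 2 emits the more energetic photon.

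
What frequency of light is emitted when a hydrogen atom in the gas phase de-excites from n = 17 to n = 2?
8.11e+14 Hz

First, find the transition energy:
E_17 = -13.6057 / 17² = -0.04708 eV
E_2 = -13.6057 / 2² = -3.40143 eV
|ΔE| = |E_2 - E_17| = 3.35435 eV

Convert to Joules: E = 3.35435 eV × (1.602177 × 10⁻¹⁹ J/eV) = 5.3743e-19 J

Using E = hf:
f = E/h = 5.3743e-19 J / (6.62607 × 10⁻³⁴ J·s)
f = 8.11e+14 Hz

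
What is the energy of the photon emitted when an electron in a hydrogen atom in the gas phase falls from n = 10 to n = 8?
0.07653 eV

The energy levels are E_n = -13.6057 eV / n².

Energy at n = 10: E_10 = -13.6057 / 10² = -0.13605700 eV
Energy at n = 8: E_8 = -13.6057 / 8² = -0.21258906 eV

For emission (electron falling to lower state), the photon energy is:
E_photon = E_10 - E_8 = |-0.13605700 - (-0.21258906)|
E_photon = 0.07653 eV

This energy is carried away by the emitted photon.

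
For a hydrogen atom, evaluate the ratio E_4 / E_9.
5.0625

Using E_n = -13.6057 Z² / n² eV with Z = 1:

E_4 = -13.6057 / 4² = -13.6057 / 16 = -0.85035625 eV
E_9 = -13.6057 / 9² = -13.6057 / 81 = -0.16797160 eV

The ratio is:
E_4/E_9 = (-0.85035625) / (-0.16797160)
E_4/E_9 = (-13.6057/16) / (-13.6057/81)
E_4/E_9 = 81/16
E_4/E_9 = 5.0625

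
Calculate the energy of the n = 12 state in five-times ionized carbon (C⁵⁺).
-3.40 eV

For hydrogen-like ions, the energy levels scale with Z²:
E_n = -13.6057 Z² / n² eV

For C⁵⁺ (Z = 6) at n = 12:
E_12 = -13.6057 × 6² / 12²
E_12 = -13.6057 × 36 / 144
E_12 = -489.8052 / 144
E_12 = -3.40 eV

The energy is 36 times more negative than hydrogen at the same n due to the stronger nuclear charge.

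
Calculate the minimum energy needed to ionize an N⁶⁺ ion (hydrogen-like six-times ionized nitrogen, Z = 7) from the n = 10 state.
6.66679 eV

The ionization energy is the energy needed to remove the electron completely (n → ∞).

For a hydrogen-like ion with Z = 7, E_n = -13.6057 Z² / n² eV.

At n = 10: E_10 = -13.6057 × 7² / 10² = -6.66679300 eV
At n = ∞: E_∞ = 0 eV

Ionization energy = E_∞ - E_10 = 0 - (-6.66679300) = 6.66679300 eV
Ionization energy ≈ 6.66679 eV

This is also called the binding energy of the electron in state n = 10.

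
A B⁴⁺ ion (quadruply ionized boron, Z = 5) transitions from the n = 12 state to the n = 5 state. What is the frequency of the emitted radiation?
2.71869e+15 Hz

First, find the transition energy:
E_12 = -13.6057 × 5² / 12² = -2.3621007 eV
E_5 = -13.6057 × 5² / 5² = -13.6057000 eV
|ΔE| = |E_5 - E_12| = 11.2435993 eV

Convert to Joules: E = 11.2435993 eV × (1.602177 × 10⁻¹⁹ J/eV) = 1.8014236e-18 J

Using E = hf:
f = E/h = 1.8014236e-18 J / (6.62607 × 10⁻³⁴ J·s)
f = 2.71869e+15 Hz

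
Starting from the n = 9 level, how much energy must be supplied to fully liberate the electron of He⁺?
0.672 eV

The ionization energy is the energy needed to remove the electron completely (n → ∞).

For a hydrogen-like ion with Z = 2, E_n = -13.6057 Z² / n² eV.

At n = 9: E_9 = -13.6057 × 2² / 9² = -0.671886 eV
At n = ∞: E_∞ = 0 eV

Ionization energy = E_∞ - E_9 = 0 - (-0.671886) = 0.671886 eV
Ionization energy ≈ 0.672 eV

This is also called the binding energy of the electron in state n = 9.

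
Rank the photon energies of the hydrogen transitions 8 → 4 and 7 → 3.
7 → 3

Calculate the energy for each transition:

Transition 8 → 4:
ΔE₁ = |E_4 - E_8| = |-13.6057/4² - (-13.6057/8²)|
ΔE₁ = |-0.8503562500 - (-0.2125890625)| = 0.6377672 eV

Transition 7 → 3:
ΔE₂ = |E_3 - E_7| = |-13.6057/3² - (-13.6057/7²)|
ΔE₂ = |-1.5117444444 - (-0.2776673469)| = 1.2340771 eV

Since 1.2340771 eV > 0.6377672 eV, the transition 7 → 3 emits the more energetic photon.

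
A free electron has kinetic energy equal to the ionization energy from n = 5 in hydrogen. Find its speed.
4.3754e+05 m/s (or 0.1459% of c)

The binding energy at n = 5 for hydrogen is:
E_5 = -13.6057/5² = -0.54422800 eV
|E_5| = 0.54422800 eV

Convert to Joules:
KE = 0.54422800 eV × (1.602177 × 10⁻¹⁹ J/eV) = 8.719496e-20 J

Using KE = ½mv²:
v = √(2·KE/m_e)
v = √(2 × 8.719496e-20 J / 9.10938 × 10⁻³¹ kg)
v = 4.3754e+05 m/s

This is approximately 0.1459% the speed of light.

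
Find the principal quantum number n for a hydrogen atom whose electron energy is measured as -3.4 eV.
n = 2

The exact energy levels follow E_n = -13.6057 eV / n².

The measured value (-3.4 eV) is reported to only 2 significant figures, so we must test candidate n values and see which one matches to that precision.

Candidate energies:
  n = 1:  E = -13.6057/1² = -13.60570 eV
  n = 2:  E = -13.6057/2² = -3.40143 eV  ← matches
  n = 3:  E = -13.6057/3² = -1.51174 eV
  n = 4:  E = -13.6057/4² = -0.85036 eV

Checking against the measurement of -3.4 eV (2 sig figs), only n = 2 agrees:
E_2 = -3.40143 eV, which rounds to -3.4 eV ✓

Therefore n = 2.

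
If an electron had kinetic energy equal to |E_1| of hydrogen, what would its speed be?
2.19e+06 m/s (or 0.72974% of c)

The binding energy at n = 1 for hydrogen is:
E_1 = -13.6057/1² = -13.6057000 eV
|E_1| = 13.6057000 eV

Convert to Joules:
KE = 13.6057000 eV × (1.602177 × 10⁻¹⁹ J/eV) = 2.1799e-18 J

Using KE = ½mv²:
v = √(2·KE/m_e)
v = √(2 × 2.1799e-18 J / 9.10938 × 10⁻³¹ kg)
v = 2.19e+06 m/s

This is approximately 0.72974% the speed of light.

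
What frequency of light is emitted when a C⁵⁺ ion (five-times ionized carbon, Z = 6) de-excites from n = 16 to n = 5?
4.275e+15 Hz

First, find the transition energy:
E_16 = -13.6057 × 6² / 16² = -1.9133016 eV
E_5 = -13.6057 × 6² / 5² = -19.5922080 eV
|ΔE| = |E_5 - E_16| = 17.6789064 eV

Convert to Joules: E = 17.6789064 eV × (1.602177 × 10⁻¹⁹ J/eV) = 2.83247e-18 J

Using E = hf:
f = E/h = 2.83247e-18 J / (6.62607 × 10⁻³⁴ J·s)
f = 4.275e+15 Hz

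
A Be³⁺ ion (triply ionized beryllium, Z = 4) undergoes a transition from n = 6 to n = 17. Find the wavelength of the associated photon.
234.210 nm

First, find the transition energy using E_n = -13.6057 Z² / n² eV:
E_6 = -13.6057 × 4² / 6² = -6.0469778 eV
E_17 = -13.6057 × 4² / 17² = -0.7532567 eV

Photon energy: |ΔE| = |E_17 - E_6| = 5.2937211 eV

Convert to wavelength using E = hc/λ with hc = 1239.84 eV·nm:
λ = hc/E = 1239.84 eV·nm / 5.2937211 eV
λ = 234.210 nm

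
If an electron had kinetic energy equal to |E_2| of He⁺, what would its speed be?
2.1877e+06 m/s (or 0.72974% of c)

The binding energy at n = 2 for He⁺ is:
E_2 = -13.6057 × 2²/2² = -13.6057000 eV
|E_2| = 13.6057000 eV

Convert to Joules:
KE = 13.6057000 eV × (1.602177 × 10⁻¹⁹ J/eV) = 2.179874e-18 J

Using KE = ½mv²:
v = √(2·KE/m_e)
v = √(2 × 2.179874e-18 J / 9.10938 × 10⁻³¹ kg)
v = 2.1877e+06 m/s

This is approximately 0.72974% the speed of light.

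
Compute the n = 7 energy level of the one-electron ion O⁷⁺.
-17.77071 eV

For hydrogen-like ions, the energy levels scale with Z²:
E_n = -13.6057 Z² / n² eV

For O⁷⁺ (Z = 8) at n = 7:
E_7 = -13.6057 × 8² / 7²
E_7 = -13.6057 × 64 / 49
E_7 = -870.7648 / 49
E_7 = -17.77071 eV

The energy is 64 times more negative than hydrogen at the same n due to the stronger nuclear charge.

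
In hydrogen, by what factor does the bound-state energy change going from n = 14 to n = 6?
5.44444

Using E_n = -13.6057 Z² / n² eV with Z = 1:

E_6 = -13.6057 / 6² = -13.6057 / 36 = -0.37793611111 eV
E_14 = -13.6057 / 14² = -13.6057 / 196 = -0.06941683673 eV

The ratio is:
E_6/E_14 = (-0.37793611111) / (-0.06941683673)
E_6/E_14 = (-13.6057/36) / (-13.6057/196)
E_6/E_14 = 196/36
E_6/E_14 = 5.44444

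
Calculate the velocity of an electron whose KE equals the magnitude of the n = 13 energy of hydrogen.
1.68284e+05 m/s (or 0.06% of c)

The binding energy at n = 13 for hydrogen is:
E_13 = -13.6057/13² = -0.0805071006 eV
|E_13| = 0.0805071006 eV

Convert to Joules:
KE = 0.0805071006 eV × (1.602177 × 10⁻¹⁹ J/eV) = 1.2898662e-20 J

Using KE = ½mv²:
v = √(2·KE/m_e)
v = √(2 × 1.2898662e-20 J / 9.10938 × 10⁻³¹ kg)
v = 1.68284e+05 m/s

This is approximately 0.06% the speed of light.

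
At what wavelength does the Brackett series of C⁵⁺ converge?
40.5007 nm

The series limit corresponds to the transition from n = ∞ to n = 4.
This is the highest energy (shortest wavelength) transition in the Brackett series.

E_∞ = 0 eV
E_4 = -13.6057 × 6² / 4² = -30.612825 eV

Energy at series limit:
ΔE = E_∞ - E_4 = 0 - (-30.612825) = 30.612825 eV
λ = hc/E = 1239.84 eV·nm / 30.612825 eV = 40.5007 nm

This energy equals the ionization energy from the n = 4 state of C⁵⁺.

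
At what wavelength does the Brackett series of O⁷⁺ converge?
22.78163 nm

The series limit corresponds to the transition from n = ∞ to n = 4.
This is the highest energy (shortest wavelength) transition in the Brackett series.

E_∞ = 0 eV
E_4 = -13.6057 × 8² / 4² = -54.4228000 eV

Energy at series limit:
ΔE = E_∞ - E_4 = 0 - (-54.4228000) = 54.4228000 eV
λ = hc/E = 1239.84 eV·nm / 54.4228000 eV = 22.78163 nm

This energy equals the ionization energy from the n = 4 state of O⁷⁺.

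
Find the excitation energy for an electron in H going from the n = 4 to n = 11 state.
0.737912 eV

The energy levels of a hydrogen-like atom are E_n = -13.6057 eV / n².

Energy at n = 4: E_4 = -13.6057 / 4² = -0.850356250 eV
Energy at n = 11: E_11 = -13.6057 / 11² = -0.112443802 eV

The excitation energy is the difference:
ΔE = E_11 - E_4
ΔE = -0.112443802 - (-0.850356250)
ΔE = 0.737912 eV

Since this is positive, energy must be absorbed (photon absorption).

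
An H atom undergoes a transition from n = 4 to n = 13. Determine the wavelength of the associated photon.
1610.50 nm

First, find the transition energy using E_n = -13.6057 / n² eV:
E_4 = -13.6057 / 4² = -0.85035625 eV
E_13 = -13.6057 / 13² = -0.08050710 eV

Photon energy: |ΔE| = |E_13 - E_4| = 0.76984915 eV

Convert to wavelength using E = hc/λ with hc = 1239.84 eV·nm:
λ = hc/E = 1239.84 eV·nm / 0.76984915 eV
λ = 1610.50 nm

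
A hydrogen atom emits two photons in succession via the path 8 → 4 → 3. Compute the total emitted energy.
1.299155 eV

The energy levels of hydrogen are E_n = -13.6057 / n² eV.

First transition (8 → 4):
ΔE₁ = |E_4 - E_8|
ΔE₁ = |-0.850356250000 - (-0.212589062500)| = 0.637767188 eV

Second transition (4 → 3):
ΔE₂ = |E_3 - E_4|
ΔE₂ = |-1.511744444444 - (-0.850356250000)| = 0.661388194 eV

Total energy released:
E_total = ΔE₁ + ΔE₂ = 0.637767188 + 0.661388194 = 1.299155 eV

Note: This equals the direct transition 8 → 3: 1.299155 eV ✓
Energy is conserved regardless of the path taken.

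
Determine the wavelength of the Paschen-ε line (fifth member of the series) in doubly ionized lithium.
106.04 nm

The lines of a series are numbered from the longest wavelength (smallest ΔE) outward; the fifth line is the transition from n = n_f + 5 to n_f.
The Paschen series has all transitions ending at n_f = 3.

For Li²⁺ (Z = 3), the fifth line (ε-line) is the jump from n = 8 to n = 3:
E_8 = -13.6057 × 3² / 8² = -1.91330 eV
E_3 = -13.6057 × 3² / 3² = -13.60570 eV
ΔE = E_8 - E_3 = 11.69240 eV

λ = hc/E = 1239.84 eV·nm / 11.69240 eV
λ = 106.04 nm

This is the ε-line of the Paschen series in Li²⁺.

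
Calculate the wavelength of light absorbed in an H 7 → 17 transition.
5376.84 nm

First, find the transition energy using E_n = -13.6057 / n² eV:
E_7 = -13.6057 / 7² = -0.27766735 eV
E_17 = -13.6057 / 17² = -0.04707855 eV

Photon energy: |ΔE| = |E_17 - E_7| = 0.23058880 eV

Convert to wavelength using E = hc/λ with hc = 1239.84 eV·nm:
λ = hc/E = 1239.84 eV·nm / 0.23058880 eV
λ = 5376.84 nm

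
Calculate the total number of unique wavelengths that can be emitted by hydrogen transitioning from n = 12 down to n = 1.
66

The electron can occupy levels n = 1, 2, ..., 12 during de-excitation — that is m = 12 - 1 + 1 = 12 distinct levels.

The number of distinct spectral lines equals the number of ways to choose 2 of these m levels (each pair gives one possible emission transition):

Number of lines = m(m-1)/2 = 12×11/2 = 66

These correspond to all possible transitions between the 12 levels:
12 → 11, 12 → 10, 12 → 9, 12 → 8, 12 → 7, 12 → 6, 12 → 5, 12 → 4...

Each transition produces a photon with a unique energy (and thus wavelength). This count does not depend on Z.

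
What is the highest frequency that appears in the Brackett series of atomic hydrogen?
2.06e+14 Hz

The series limit corresponds to the transition from n = ∞ to n = 4.
This is the highest energy (shortest wavelength) transition in the Brackett series.

E_∞ = 0 eV
E_4 = -13.6057 / 4² = -0.850356 eV

Energy at series limit:
ΔE = E_∞ - E_4 = 0 - (-0.850356) = 0.850356 eV
E = 0.850356 eV × (1.602177 × 10⁻¹⁹ J/eV) = 1.3624e-19 J
f = E/h = 1.3624e-19 J / (6.62607 × 10⁻³⁴ J·s) = 2.06e+14 Hz

This energy equals the ionization energy from the n = 4 state of hydrogen.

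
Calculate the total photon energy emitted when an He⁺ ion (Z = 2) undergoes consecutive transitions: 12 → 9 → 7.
0.73273 eV

The energy levels of He⁺ are E_n = -13.6057 × 2² / n² eV.

First transition (12 → 9):
ΔE₁ = |E_9 - E_12|
ΔE₁ = |-0.67188641975 - (-0.37793611111)| = 0.29395031 eV

Second transition (9 → 7):
ΔE₂ = |E_7 - E_9|
ΔE₂ = |-1.11066938776 - (-0.67188641975)| = 0.43878297 eV

Total energy released:
E_total = ΔE₁ + ΔE₂ = 0.29395031 + 0.43878297 = 0.73273 eV

Note: This equals the direct transition 12 → 7: 0.73273 eV ✓
Energy is conserved regardless of the path taken.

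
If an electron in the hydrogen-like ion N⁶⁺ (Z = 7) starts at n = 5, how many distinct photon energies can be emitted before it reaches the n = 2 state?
6

The electron can occupy levels n = 2, 3, ..., 5 during de-excitation — that is m = 5 - 2 + 1 = 4 distinct levels.

The number of distinct spectral lines equals the number of ways to choose 2 of these m levels (each pair gives one possible emission transition):

Number of lines = m(m-1)/2 = 4×3/2 = 6

These correspond to all possible transitions between the 4 levels:
5 → 4, 5 → 3, 5 → 2, 4 → 3, 4 → 2, 3 → 2

Each transition produces a photon with a unique energy (and thus wavelength). This count does not depend on Z.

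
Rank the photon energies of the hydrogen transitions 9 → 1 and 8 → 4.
9 → 1

Calculate the energy for each transition:

Transition 9 → 1:
ΔE₁ = |E_1 - E_9| = |-13.6057/1² - (-13.6057/9²)|
ΔE₁ = |-13.605700000000 - (-0.167971604938)| = 13.437728395 eV

Transition 8 → 4:
ΔE₂ = |E_4 - E_8| = |-13.6057/4² - (-13.6057/8²)|
ΔE₂ = |-0.850356250000 - (-0.212589062500)| = 0.637767188 eV

Since 13.437728395 eV > 0.637767188 eV, the transition 9 → 1 emits the more energetic photon.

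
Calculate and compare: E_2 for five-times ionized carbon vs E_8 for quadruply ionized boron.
C⁵⁺ at n = 2 (E = -122.4513 eV)

Using E_n = -13.6057 Z² / n² eV:

C⁵⁺ (Z = 6) at n = 2:
E = -13.6057 × 6² / 2² = -13.6057 × 36 / 4 = -122.4513000 eV

B⁴⁺ (Z = 5) at n = 8:
E = -13.6057 × 5² / 8² = -13.6057 × 25 / 64 = -5.3147266 eV

Since -122.4513000 eV < -5.3147266 eV,
C⁵⁺ at n = 2 is more tightly bound (requires more energy to ionize).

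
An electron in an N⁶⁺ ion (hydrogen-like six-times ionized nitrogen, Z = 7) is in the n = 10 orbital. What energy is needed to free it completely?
6.667 eV

The ionization energy is the energy needed to remove the electron completely (n → ∞).

For a hydrogen-like ion with Z = 7, E_n = -13.6057 Z² / n² eV.

At n = 10: E_10 = -13.6057 × 7² / 10² = -6.666793 eV
At n = ∞: E_∞ = 0 eV

Ionization energy = E_∞ - E_10 = 0 - (-6.666793) = 6.666793 eV
Ionization energy ≈ 6.667 eV

This is also called the binding energy of the electron in state n = 10.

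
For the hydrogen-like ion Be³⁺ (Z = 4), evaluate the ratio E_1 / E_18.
324.000

Using E_n = -13.6057 Z² / n² eV with Z = 4:

E_1 = -13.6057 × 4² / 1² = -217.6912 / 1 = -217.691200000 eV
E_18 = -13.6057 × 4² / 18² = -217.6912 / 324 = -0.671886420 eV

The ratio is:
E_1/E_18 = (-217.691200000) / (-0.671886420)
E_1/E_18 = (-217.6912/1) / (-217.6912/324)
E_1/E_18 = 324/1
E_1/E_18 = 324.000
(Note: the Z² factors cancel in the ratio.)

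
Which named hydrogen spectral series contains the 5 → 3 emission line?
Paschen series

The spectral series in hydrogen are named based on the final (lower) energy level:
- Lyman series: n_final = 1 (ultraviolet)
- Balmer series: n_final = 2 (visible/near-UV)
- Paschen series: n_final = 3 (infrared)
- Brackett series: n_final = 4 (infrared)
- Pfund series: n_final = 5 (far infrared)

Since this transition ends at n = 3, it belongs to the Paschen series.

For reference, this 5 → 3 line has photon energy
ΔE = 13.6057 eV × (1/3² - 1/5²) = 0.96751644444 eV,
corresponding to wavelength λ = hc/ΔE = 1239.84 eV·nm / 0.96751644444 eV = 1281.46659 nm in the infrared region.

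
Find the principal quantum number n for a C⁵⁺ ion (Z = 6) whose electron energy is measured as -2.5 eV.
n = 14

The exact energy levels follow E_n = -13.6057 Z² / n² eV with Z = 6.

The measured value (-2.5 eV) is reported to only 2 significant figures, so we must test candidate n values and see which one matches to that precision.

Candidate energies:
  n = 12:  E = -13.6057 × 6² / 12² = -3.40143 eV
  n = 13:  E = -13.6057 × 6² / 13² = -2.89826 eV
  n = 14:  E = -13.6057 × 6² / 14² = -2.49901 eV  ← matches
  n = 15:  E = -13.6057 × 6² / 15² = -2.17691 eV
  n = 16:  E = -13.6057 × 6² / 16² = -1.91330 eV

Checking against the measurement of -2.5 eV (2 sig figs), only n = 14 agrees:
E_14 = -2.49901 eV, which rounds to -2.5 eV ✓

Therefore n = 14.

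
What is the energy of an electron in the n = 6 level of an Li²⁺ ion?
-3.401 eV

For hydrogen-like ions, the energy levels scale with Z²:
E_n = -13.6057 Z² / n² eV

For Li²⁺ (Z = 3) at n = 6:
E_6 = -13.6057 × 3² / 6²
E_6 = -13.6057 × 9 / 36
E_6 = -122.4513 / 36
E_6 = -3.401 eV

The energy is 9 times more negative than hydrogen at the same n due to the stronger nuclear charge.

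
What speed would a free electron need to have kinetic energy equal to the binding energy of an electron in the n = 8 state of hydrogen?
2.73462e+05 m/s (or 0.0912% of c)

The binding energy at n = 8 for hydrogen is:
E_8 = -13.6057/8² = -0.212589063 eV
|E_8| = 0.212589063 eV

Convert to Joules:
KE = 0.212589063 eV × (1.602177 × 10⁻¹⁹ J/eV) = 3.4060531e-20 J

Using KE = ½mv²:
v = √(2·KE/m_e)
v = √(2 × 3.4060531e-20 J / 9.10938 × 10⁻³¹ kg)
v = 2.73462e+05 m/s

This is approximately 0.0912% the speed of light.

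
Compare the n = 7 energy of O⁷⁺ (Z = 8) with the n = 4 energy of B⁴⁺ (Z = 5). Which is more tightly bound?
B⁴⁺ at n = 4 (E = -21.259 eV)

Using E_n = -13.6057 Z² / n² eV:

O⁷⁺ (Z = 8) at n = 7:
E = -13.6057 × 8² / 7² = -13.6057 × 64 / 49 = -17.770710 eV

B⁴⁺ (Z = 5) at n = 4:
E = -13.6057 × 5² / 4² = -13.6057 × 25 / 16 = -21.258906 eV

Since -21.258906 eV < -17.770710 eV,
B⁴⁺ at n = 4 is more tightly bound (requires more energy to ionize).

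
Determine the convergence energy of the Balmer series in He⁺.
13.606 eV

The series limit corresponds to the transition from n = ∞ to n = 2.
This is the highest energy (shortest wavelength) transition in the Balmer series.

E_∞ = 0 eV
E_2 = -13.6057 × 2² / 2² = -13.606 eV

Energy at series limit:
ΔE = E_∞ - E_2 = 0 - (-13.606) = 13.606 eV

This energy equals the ionization energy from the n = 2 state of He⁺.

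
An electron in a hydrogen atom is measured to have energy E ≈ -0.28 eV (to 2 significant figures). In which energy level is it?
n = 7

The exact energy levels follow E_n = -13.6057 eV / n².

The measured value (-0.28 eV) is reported to only 2 significant figures, so we must test candidate n values and see which one matches to that precision.

Candidate energies:
  n = 5:  E = -13.6057/5² = -0.54423 eV
  n = 6:  E = -13.6057/6² = -0.37794 eV
  n = 7:  E = -13.6057/7² = -0.27767 eV  ← matches
  n = 8:  E = -13.6057/8² = -0.21259 eV
  n = 9:  E = -13.6057/9² = -0.16797 eV

Checking against the measurement of -0.28 eV (2 sig figs), only n = 7 agrees:
E_7 = -0.27767 eV, which rounds to -0.28 eV ✓

Therefore n = 7.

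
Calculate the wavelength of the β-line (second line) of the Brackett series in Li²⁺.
291.605 nm

The lines of a series are numbered from the longest wavelength (smallest ΔE) outward; the second line is the transition from n = n_f + 2 to n_f.
The Brackett series has all transitions ending at n_f = 4.

For Li²⁺ (Z = 3), the second line (β-line) is the jump from n = 6 to n = 4:
E_6 = -13.6057 × 3² / 6² = -3.4014250 eV
E_4 = -13.6057 × 3² / 4² = -7.6532063 eV
ΔE = E_6 - E_4 = 4.2517813 eV

λ = hc/E = 1239.84 eV·nm / 4.2517813 eV
λ = 291.605 nm

This is the β-line of the Brackett series in Li²⁺.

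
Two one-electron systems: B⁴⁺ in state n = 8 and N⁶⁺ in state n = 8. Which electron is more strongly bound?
N⁶⁺ at n = 8 (E = -10.41686 eV)

Using E_n = -13.6057 Z² / n² eV:

B⁴⁺ (Z = 5) at n = 8:
E = -13.6057 × 5² / 8² = -13.6057 × 25 / 64 = -5.31472656 eV

N⁶⁺ (Z = 7) at n = 8:
E = -13.6057 × 7² / 8² = -13.6057 × 49 / 64 = -10.41686406 eV

Since -10.41686406 eV < -5.31472656 eV,
N⁶⁺ at n = 8 is more tightly bound (requires more energy to ionize).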